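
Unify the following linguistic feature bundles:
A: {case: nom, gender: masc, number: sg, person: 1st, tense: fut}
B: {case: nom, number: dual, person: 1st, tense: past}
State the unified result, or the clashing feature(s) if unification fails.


Compare features:
case: A=nom vs B=nom -> unified: nom
gender: A=masc vs B=_ -> unified: masc
number: A=sg vs B=dual -> CLASH
person: A=1st vs B=1st -> unified: 1st
tense: A=fut vs B=past -> CLASH
Clashes detected on features 'number' (sg vs dual) and 'tense' (fut vs past); unification fails.

CLASH on 'number' (sg vs dual) and 'tense' (fut vs past)


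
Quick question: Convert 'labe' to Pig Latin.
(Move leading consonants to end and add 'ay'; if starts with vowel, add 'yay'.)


'labe': move consonant cluster 'l' to end and add 'ay': 'abelay'.

abelay


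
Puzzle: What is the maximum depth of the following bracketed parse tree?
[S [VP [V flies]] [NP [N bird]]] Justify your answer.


Count bracket nesting levels:
'[' at pos 0: depth = 1
'[' at pos 3: depth = 2
'[' at pos 7: depth = 3
'[' at pos 18: depth = 2
'[' at pos 22: depth = 3
Maximum depth reached: 3

3


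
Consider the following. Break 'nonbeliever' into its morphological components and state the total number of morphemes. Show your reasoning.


Step 1: Identify prefix: 'non' (meaning: not)
Step 2: Identify root: 'believe'
Step 3: Identify suffix(es): 'er'
Decomposition: non- (prefix: not) + believe (root) + -er (suffix: one who)
Total morphemes: 3

3 morphemes (non- (prefix: not) + believe (root) + -er (suffix: one who))


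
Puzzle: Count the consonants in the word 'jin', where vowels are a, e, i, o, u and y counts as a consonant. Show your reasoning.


Consonants in 'jin': j, n = 2 consonants.

2


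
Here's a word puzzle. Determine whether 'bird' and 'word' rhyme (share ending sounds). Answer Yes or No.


Rime (stressed vowel + following sounds) of 'bird': -ird = /ɜːrd/
Rime of 'word': -ord = /ɜːrd/
/ɜːrd/ and /ɜːrd/ are the same ending sound, so the words rhyme.

Yes


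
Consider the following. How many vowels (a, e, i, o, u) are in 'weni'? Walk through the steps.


Vowels in 'weni': e, i = 2 vowels.

2


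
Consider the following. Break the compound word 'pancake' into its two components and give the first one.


Split 'pancake' into 'pan' + 'cake'. The first part is 'pan'.

pan


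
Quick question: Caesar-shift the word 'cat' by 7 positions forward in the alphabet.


Shift each letter by 7: c -> j, a -> h, t -> a. Result: 'jha'.

jha


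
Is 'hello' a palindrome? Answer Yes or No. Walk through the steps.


Forward: 'hello'
Reversed: 'olleh'
They differ.

No


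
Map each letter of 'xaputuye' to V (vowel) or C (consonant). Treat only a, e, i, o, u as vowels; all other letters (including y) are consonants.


Letter mapping: x = C, a = V, p = C, u = V, t = C, u = V, y = C, e = V.

CVCVCVCV


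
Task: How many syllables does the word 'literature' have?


Break 'literature' into syllables: lit-er-a-ture -> lit | er | a | ture = 4 syllables

4 syllables


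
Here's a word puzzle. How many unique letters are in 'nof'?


Unique letters in 'nof': {f, n, o} = 3 distinct letters.

3


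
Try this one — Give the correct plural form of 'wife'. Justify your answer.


Apply rule: Change -fe to -ves. 'wife' becomes 'wives'.

wives


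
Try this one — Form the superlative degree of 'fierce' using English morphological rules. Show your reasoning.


Apply superlative formation (ends in e: add -st): 'fierce' -> 'fiercest'.

fiercest


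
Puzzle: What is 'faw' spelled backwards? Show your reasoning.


Reverse 'faw' character by character: 'waf'.

waf


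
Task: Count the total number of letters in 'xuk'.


Spell out 'xuk' and number each letter: x(1), u(2), k(3). Total: 3 letters.

3


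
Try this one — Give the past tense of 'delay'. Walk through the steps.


Apply rule: Add -ed. 'delay' becomes 'delayed'.

delayed


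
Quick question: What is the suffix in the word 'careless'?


The word 'careless' = 'care' (root) + '-less' (suffix). The suffix is '-less'.

less


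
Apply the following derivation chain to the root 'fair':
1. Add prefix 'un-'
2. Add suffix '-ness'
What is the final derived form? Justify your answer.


Step 1: Add prefix 'un-' to 'fair' = 'unfair'
Step 2: Add suffix '-ness' to 'unfair' = 'unfairness'

unfairness


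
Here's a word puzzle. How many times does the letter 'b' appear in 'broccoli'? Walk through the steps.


Letter 'b' in 'broccoli': found at position(s) 1 = 1 occurrence(s).

1


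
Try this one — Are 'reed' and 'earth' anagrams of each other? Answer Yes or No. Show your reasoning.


Sorted letters of 'reed': 'deer'
Sorted letters of 'earth': 'aehrt'
They do not match.

No


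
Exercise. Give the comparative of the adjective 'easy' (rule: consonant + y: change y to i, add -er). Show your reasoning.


Apply comparative formation (consonant + y: change y to i, add -er): 'easy' -> 'easier'.

easier


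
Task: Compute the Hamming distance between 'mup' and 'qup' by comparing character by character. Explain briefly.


Alignment:
Position 1: 'm' vs 'q' = DIFFER
Position 2: 'u' vs 'u' = match
Position 3: 'p' vs 'p' = match
Total differences: 1

1


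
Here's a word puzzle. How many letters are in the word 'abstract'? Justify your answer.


Spell out 'abstract' and number each letter: a(1), b(2), s(3), t(4), r(5), a(6), c(7), t(8). Total: 8 letters.

8


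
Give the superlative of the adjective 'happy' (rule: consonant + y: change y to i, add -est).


Apply superlative formation (consonant + y: change y to i, add -est): 'happy' -> 'happiest'.

happiest


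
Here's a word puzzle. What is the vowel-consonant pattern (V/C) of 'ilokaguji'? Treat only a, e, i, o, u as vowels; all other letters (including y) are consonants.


Letter mapping: i = V, l = C, o = V, k = C, a = V, g = C, u = V, j = C, i = V.

VCVCVCVCV


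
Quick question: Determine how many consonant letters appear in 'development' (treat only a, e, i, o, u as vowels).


Consonants in 'development': d, v, l, p, m, n, t = 7 consonants.

7


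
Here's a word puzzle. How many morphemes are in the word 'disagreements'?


Decomposition: dis- (prefix) + agree (root) + -ment (suffix) + -s (plural) = 4 morpheme(s)

4 morphemes


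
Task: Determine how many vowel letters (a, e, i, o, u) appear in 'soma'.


Vowels in 'soma': o, a = 2 vowels.

2


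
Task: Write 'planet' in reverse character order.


Reverse 'planet' character by character: 'tenalp'.

tenalp


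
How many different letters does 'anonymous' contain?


Unique letters in 'anonymous': {a, m, n, o, s, u, y} = 7 distinct letters.

7


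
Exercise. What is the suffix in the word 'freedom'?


The word 'freedom' = 'free' (root) + '-dom' (suffix). The suffix is '-dom'.

dom


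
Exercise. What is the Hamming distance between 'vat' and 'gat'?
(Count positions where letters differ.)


Alignment:
Position 1: 'v' vs 'g' = DIFFER
Position 2: 'a' vs 'a' = match
Position 3: 't' vs 't' = match
Total differences: 1

1


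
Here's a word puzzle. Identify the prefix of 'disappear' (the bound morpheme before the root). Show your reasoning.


The word 'disappear' = 'dis' (prefix) + 'appear' (root). The prefix is 'dis'.

dis


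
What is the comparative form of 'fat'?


Apply comparative formation (double final consonant, add -er): 'fat' -> 'fatter'.

fatter


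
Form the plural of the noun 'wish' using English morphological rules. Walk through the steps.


Apply rule: Add -es (sibilant/fricative ending). 'wish' becomes 'wishes'.

wishes


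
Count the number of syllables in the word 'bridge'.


Break 'bridge' into syllables: bridge -> bridge = 1 syllable

1 syllable


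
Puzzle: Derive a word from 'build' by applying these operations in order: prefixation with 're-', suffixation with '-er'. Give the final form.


Step 1: Add prefix 're-' to 'build' = 'rebuild'
Step 2: Add suffix '-er' to 'rebuild' = 'rebuilder'

rebuilder


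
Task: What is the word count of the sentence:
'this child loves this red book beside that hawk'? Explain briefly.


Split into words: this | child | loves | this | red | book | beside | that | hawk = 9 words.

9


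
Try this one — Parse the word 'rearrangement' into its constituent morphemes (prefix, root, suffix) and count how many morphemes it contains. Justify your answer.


Step 1: Identify prefix: 're' (meaning: again)
Step 2: Identify root: 'arrange'
Step 3: Identify suffix(es): 'ment'
Decomposition: re- (prefix: again) + arrange (root) + -ment (suffix: action/result)
Total morphemes: 3

3 morphemes (re- (prefix: again) + arrange (root) + -ment (suffix: action/result))


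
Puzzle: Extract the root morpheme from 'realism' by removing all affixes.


Remove suffix '-ism' from 'realism' to get root 'real'.

real


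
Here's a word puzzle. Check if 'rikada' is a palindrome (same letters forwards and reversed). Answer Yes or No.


Forward: 'rikada'
Reversed: 'adakir'
They differ.

No


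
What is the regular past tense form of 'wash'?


Apply rule: Add -ed. 'wash' becomes 'washed'.

washed


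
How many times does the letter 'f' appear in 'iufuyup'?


Letter 'f' in 'iufuyup': found at position(s) 3 = 1 occurrence(s).

1


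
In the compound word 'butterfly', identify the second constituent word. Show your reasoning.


Split 'butterfly' into 'butter' + 'fly'. The second part is 'fly'.

fly


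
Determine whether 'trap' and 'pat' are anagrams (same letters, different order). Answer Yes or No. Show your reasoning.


Sorted letters of 'trap': 'aprt'
Sorted letters of 'pat': 'apt'
They do not match.

No


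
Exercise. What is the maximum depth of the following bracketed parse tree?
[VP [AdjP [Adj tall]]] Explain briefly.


Count bracket nesting levels:
'[' at pos 0: depth = 1
'[' at pos 4: depth = 2
'[' at pos 10: depth = 3
Maximum depth reached: 3

3


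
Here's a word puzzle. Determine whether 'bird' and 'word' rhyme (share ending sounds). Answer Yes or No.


Rime (stressed vowel + following sounds) of 'bird': -ird = /ɜːrd/
Rime of 'word': -ord = /ɜːrd/
/ɜːrd/ and /ɜːrd/ are the same ending sound, so the words rhyme.

Yes


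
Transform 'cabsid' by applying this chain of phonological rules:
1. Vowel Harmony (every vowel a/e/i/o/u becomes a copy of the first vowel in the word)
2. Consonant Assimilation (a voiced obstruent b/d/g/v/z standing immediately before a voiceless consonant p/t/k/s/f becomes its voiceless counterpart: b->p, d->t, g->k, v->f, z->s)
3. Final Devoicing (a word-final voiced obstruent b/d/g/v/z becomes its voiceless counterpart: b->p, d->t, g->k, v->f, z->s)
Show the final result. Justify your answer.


Starting form: 'cabsid'
Rule 1: Vowel Harmony: all vowels become 'a' (matching first vowel). 'cabsid' -> 'cabsad'
Rule 2: Consonant Assimilation: voiced obstruent before voiceless consonant becomes voiceless ('bs' -> 'ps'). 'cabsad' -> 'capsad'
Rule 3: Final Devoicing: word-final voiced obstruent 'd' becomes voiceless 't'. 'capsad' -> 'capsat'
Final form: 'capsat'

capsat


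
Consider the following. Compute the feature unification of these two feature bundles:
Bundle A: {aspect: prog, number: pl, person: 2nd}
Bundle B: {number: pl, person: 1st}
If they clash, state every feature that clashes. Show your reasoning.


Compare features:
aspect: A=prog vs B=_ -> unified: prog
number: A=pl vs B=pl -> unified: pl
person: A=2nd vs B=1st -> CLASH
Clash detected on feature 'person' (2nd vs 1st); unification fails.

CLASH on 'person' (2nd vs 1st)


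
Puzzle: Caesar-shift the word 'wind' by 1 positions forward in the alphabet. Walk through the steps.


Shift each letter by 1: w -> x, i -> j, n -> o, d -> e. Result: 'xjoe'.

xjoe


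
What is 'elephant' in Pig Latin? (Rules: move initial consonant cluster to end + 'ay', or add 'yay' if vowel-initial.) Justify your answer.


'elephant' starts with a vowel, so add 'yay': 'elephantyay'.

elephantyay


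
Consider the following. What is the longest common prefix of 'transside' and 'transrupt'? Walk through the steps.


Compare from the start: 5 characters match: 'trans'. Mismatch at position 6: 's' vs 'r'.

trans


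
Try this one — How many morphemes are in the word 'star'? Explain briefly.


Decomposition: star (free morpheme) = 1 morpheme(s)

1 morphemes


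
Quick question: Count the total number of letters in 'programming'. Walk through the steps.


Spell out 'programming' and number each letter: p(1), r(2), o(3), g(4), r(5), a(6), m(7), m(8), i(9), n(10), g(11). Total: 11 letters.

11


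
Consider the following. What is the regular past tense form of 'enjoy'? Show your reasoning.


Apply rule: Add -ed. 'enjoy' becomes 'enjoyed'.

enjoyed


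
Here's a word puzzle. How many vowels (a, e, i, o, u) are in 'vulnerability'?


Vowels in 'vulnerability': u, e, a, i, i = 5 vowels.

5


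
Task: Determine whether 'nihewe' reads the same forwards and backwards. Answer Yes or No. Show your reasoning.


Forward: 'nihewe'
Reversed: 'ewehin'
They differ.

No


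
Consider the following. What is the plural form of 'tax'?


Apply rule: Add -es (sibilant/fricative ending). 'tax' becomes 'taxes'.

taxes


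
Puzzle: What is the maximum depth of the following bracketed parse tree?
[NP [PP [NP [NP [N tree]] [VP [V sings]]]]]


Count bracket nesting levels:
'[' at pos 0: depth = 1
'[' at pos 4: depth = 2
'[' at pos 8: depth = 3
'[' at pos 12: depth = 4
'[' at pos 16: depth = 5
'[' at pos 26: depth = 4
'[' at pos 30: depth = 5
Maximum depth reached: 5

5


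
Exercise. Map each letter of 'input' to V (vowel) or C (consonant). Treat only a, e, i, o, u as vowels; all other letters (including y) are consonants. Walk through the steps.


Letter mapping: i = V, n = C, p = C, u = V, t = C.

VCCVC


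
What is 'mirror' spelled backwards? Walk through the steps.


Reverse 'mirror' character by character: 'rorrim'.

rorrim


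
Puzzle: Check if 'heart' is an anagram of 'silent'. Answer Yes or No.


Sorted letters of 'heart': 'aehrt'
Sorted letters of 'silent': 'eilnst'
They do not match.

No


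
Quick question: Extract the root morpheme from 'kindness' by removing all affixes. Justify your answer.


Remove suffix '-ness' from 'kindness' to get root 'kind'.

kind


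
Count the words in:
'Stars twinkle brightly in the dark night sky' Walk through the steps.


Split into words: Stars | twinkle | brightly | in | the | dark | night | sky = 8 words.

8


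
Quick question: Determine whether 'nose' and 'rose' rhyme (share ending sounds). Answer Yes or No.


Rime (stressed vowel + following sounds) of 'nose': -ose = /oʊz/
Rime of 'rose': -ose = /oʊz/
/oʊz/ and /oʊz/ are the same ending sound, so the words rhyme.

Yes


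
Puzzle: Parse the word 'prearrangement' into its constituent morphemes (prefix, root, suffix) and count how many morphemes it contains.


Step 1: Identify prefix: 'pre' (meaning: before)
Step 2: Identify root: 'arrange'
Step 3: Identify suffix(es): 'ment'
Decomposition: pre- (prefix: before) + arrange (root) + -ment (suffix: action/result)
Total morphemes: 3

3 morphemes (pre- (prefix: before) + arrange (root) + -ment (suffix: action/result))


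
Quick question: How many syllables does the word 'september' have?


Break 'september' into syllables: sep-tem-ber -> sep | tem | ber = 3 syllables

3 syllables


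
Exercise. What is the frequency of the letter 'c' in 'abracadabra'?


Letter 'c' in 'abracadabra': found at position(s) 5 = 1 occurrence(s).

1


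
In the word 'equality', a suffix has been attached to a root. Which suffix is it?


The word 'equality' = 'equal' (root) + '-ity' (suffix). The suffix is '-ity'.

ity


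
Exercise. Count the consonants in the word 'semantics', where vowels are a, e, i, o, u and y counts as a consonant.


Consonants in 'semantics': s, m, n, t, c, s = 6 consonants.

6


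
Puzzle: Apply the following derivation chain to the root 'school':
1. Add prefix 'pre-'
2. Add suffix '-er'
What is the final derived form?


Step 1: Add prefix 'pre-' to 'school' = 'preschool'
Step 2: Add suffix '-er' to 'preschool' = 'preschooler'

preschooler


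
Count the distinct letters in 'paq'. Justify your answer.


Unique letters in 'paq': {a, p, q} = 3 distinct letters.

3


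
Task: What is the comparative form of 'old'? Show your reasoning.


Apply comparative formation (add -er): 'old' -> 'older'.

older


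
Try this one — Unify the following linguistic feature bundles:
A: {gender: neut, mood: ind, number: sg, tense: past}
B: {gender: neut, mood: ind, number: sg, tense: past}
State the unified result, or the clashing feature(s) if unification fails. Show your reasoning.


Compare features:
gender: A=neut vs B=neut -> unified: neut
mood: A=ind vs B=ind -> unified: ind
number: A=sg vs B=sg -> unified: sg
tense: A=past vs B=past -> unified: past
No clashes found.

Unified: {gender: neut, mood: ind, number: sg, tense: past}


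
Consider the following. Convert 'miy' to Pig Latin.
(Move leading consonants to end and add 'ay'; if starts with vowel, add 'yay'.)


'miy': move consonant cluster 'm' to end and add 'ay': 'iymay'.

iymay


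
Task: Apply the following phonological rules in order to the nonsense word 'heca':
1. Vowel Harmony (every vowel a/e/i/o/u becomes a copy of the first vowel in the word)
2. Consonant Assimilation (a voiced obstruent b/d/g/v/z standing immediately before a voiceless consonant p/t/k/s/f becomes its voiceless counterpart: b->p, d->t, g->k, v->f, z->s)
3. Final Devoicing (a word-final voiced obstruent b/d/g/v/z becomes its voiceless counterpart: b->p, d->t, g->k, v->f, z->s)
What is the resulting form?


Starting form: 'heca'
Rule 1: Vowel Harmony: all vowels become 'e' (matching first vowel). 'heca' -> 'hece'
Rule 2: Consonant Assimilation: no voiced obstruent (b/d/g/v/z) stands immediately before a voiceless consonant (p/t/k/s/f). No change.
Rule 3: Final Devoicing: the word ends in the vowel 'e', not a consonant. No change.
Final form: 'hece'

hece


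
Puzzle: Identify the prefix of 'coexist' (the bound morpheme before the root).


The word 'coexist' = 'co' (prefix) + 'exist' (root). The prefix is 'co'.

co


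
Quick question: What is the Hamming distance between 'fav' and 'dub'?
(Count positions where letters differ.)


Alignment:
Position 1: 'f' vs 'd' = DIFFER
Position 2: 'a' vs 'u' = DIFFER
Position 3: 'v' vs 'b' = DIFFER
Total differences: 3

3


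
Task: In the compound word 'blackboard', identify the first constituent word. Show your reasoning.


Split 'blackboard' into 'black' + 'board'. The first part is 'black'.

black


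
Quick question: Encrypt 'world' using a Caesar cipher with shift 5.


Shift each letter by 5: w -> b, o -> t, r -> w, l -> q, d -> i. Result: 'btwqi'.

btwqi


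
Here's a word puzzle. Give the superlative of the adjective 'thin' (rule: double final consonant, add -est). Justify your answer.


Apply superlative formation (double final consonant, add -est): 'thin' -> 'thinnest'.

thinnest


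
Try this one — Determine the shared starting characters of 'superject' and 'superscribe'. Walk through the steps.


Compare from the start: 5 characters match: 'super'. Mismatch at position 6: 'j' vs 's'.

super


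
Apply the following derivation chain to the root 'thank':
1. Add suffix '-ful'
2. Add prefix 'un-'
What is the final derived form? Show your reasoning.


Step 1: Add suffix '-ful' to 'thank' = 'thankful'
Step 2: Add prefix 'un-' to 'thankful' = 'unthankful'

unthankful


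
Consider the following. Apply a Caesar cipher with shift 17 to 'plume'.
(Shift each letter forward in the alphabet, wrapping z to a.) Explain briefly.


Shift each letter by 17: p -> g, l -> c, u -> l, m -> d, e -> v. Result: 'gcldv'.

gcldv


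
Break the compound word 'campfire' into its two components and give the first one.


Split 'campfire' into 'camp' + 'fire'. The first part is 'camp'.

camp


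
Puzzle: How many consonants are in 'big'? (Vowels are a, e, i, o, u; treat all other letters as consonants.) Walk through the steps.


Consonants in 'big': b, g = 2 consonants.

2


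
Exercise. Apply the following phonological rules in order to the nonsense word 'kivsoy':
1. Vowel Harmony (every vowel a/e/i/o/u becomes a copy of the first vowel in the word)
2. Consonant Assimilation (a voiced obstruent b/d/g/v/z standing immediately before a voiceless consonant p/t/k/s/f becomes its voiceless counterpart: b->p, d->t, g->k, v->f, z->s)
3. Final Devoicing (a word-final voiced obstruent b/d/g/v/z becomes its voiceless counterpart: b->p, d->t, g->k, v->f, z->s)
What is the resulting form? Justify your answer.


Starting form: 'kivsoy'
Rule 1: Vowel Harmony: all vowels become 'i' (matching first vowel). 'kivsoy' -> 'kivsiy'
Rule 2: Consonant Assimilation: voiced obstruent before voiceless consonant becomes voiceless ('vs' -> 'fs'). 'kivsiy' -> 'kifsiy'
Rule 3: Final Devoicing: final consonant 'y' is not one of the voiced obstruents b/d/g/v/z. No change.
Final form: 'kifsiy'

kifsiy


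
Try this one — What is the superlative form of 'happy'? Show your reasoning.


Apply superlative formation (consonant + y: change y to i, add -est): 'happy' -> 'happiest'.

happiest


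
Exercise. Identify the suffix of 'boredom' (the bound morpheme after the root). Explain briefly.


The word 'boredom' = 'bore' (root) + '-dom' (suffix). The suffix is '-dom'.

dom


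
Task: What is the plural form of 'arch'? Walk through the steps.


Apply rule: Add -es (sibilant/fricative ending). 'arch' becomes 'arches'.

arches


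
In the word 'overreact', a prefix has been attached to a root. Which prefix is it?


The word 'overreact' = 'over' (prefix) + 'react' (root). The prefix is 'over'.

over


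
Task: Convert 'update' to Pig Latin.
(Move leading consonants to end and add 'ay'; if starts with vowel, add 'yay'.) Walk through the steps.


'update' starts with a vowel, so add 'yay': 'updateyay'.

updateyay


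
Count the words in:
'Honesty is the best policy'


Split into words: Honesty | is | the | best | policy = 5 words.

5


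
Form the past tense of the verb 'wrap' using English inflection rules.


Apply rule: Double final consonant and add -ed. 'wrap' becomes 'wrapped'.

wrapped


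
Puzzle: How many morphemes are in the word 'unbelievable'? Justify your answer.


Decomposition: un- (prefix) + believe (root) + -able (suffix) = 3 morpheme(s)

3 morphemes


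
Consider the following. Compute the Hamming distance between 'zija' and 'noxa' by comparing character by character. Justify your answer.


Alignment:
Position 1: 'z' vs 'n' = DIFFER
Position 2: 'i' vs 'o' = DIFFER
Position 3: 'j' vs 'x' = DIFFER
Position 4: 'a' vs 'a' = match
Total differences: 3

3


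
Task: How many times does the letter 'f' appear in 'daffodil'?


Letter 'f' in 'daffodil': found at position(s) 3, 4 = 2 occurrence(s).

2


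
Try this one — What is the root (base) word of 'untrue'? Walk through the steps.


Remove prefix 'un' from 'untrue' to get root 'true'.

true


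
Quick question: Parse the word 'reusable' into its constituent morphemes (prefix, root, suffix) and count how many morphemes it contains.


Step 1: Identify prefix: 're' (meaning: again)
Step 2: Identify root: 'use'
Step 3: Identify suffix(es): 'able'
Decomposition: re- (prefix: again) + use (root) + -able (suffix: capable of)
Total morphemes: 3

3 morphemes (re- (prefix: again) + use (root) + -able (suffix: capable of))


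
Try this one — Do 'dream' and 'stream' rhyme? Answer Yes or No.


Rime (stressed vowel + following sounds) of 'dream': -eam = /iːm/
Rime of 'stream': -eam = /iːm/
/iːm/ and /iːm/ are the same ending sound, so the words rhyme.

Yes


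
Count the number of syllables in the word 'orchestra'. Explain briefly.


Break 'orchestra' into syllables: or-ches-tra -> or | ches | tra = 3 syllables

3 syllables


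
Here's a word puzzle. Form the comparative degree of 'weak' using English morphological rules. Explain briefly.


Apply comparative formation (add -er): 'weak' -> 'weaker'.

weaker


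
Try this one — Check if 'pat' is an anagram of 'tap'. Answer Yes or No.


Sorted letters of 'pat': 'apt'
Sorted letters of 'tap': 'apt'
They match.

Yes


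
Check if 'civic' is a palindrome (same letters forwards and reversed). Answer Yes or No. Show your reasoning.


Forward: 'civic'
Reversed: 'civic'
They are identical.

Yes


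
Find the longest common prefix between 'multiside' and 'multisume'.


Compare from the start: 6 characters match: 'multis'. Mismatch at position 7: 'i' vs 'u'.

multis


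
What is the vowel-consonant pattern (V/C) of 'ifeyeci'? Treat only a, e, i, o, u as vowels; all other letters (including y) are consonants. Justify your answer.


Letter mapping: i = V, f = C, e = V, y = C, e = V, c = C, i = V.

VCVCVCV


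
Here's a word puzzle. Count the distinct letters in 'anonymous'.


Unique letters in 'anonymous': {a, m, n, o, s, u, y} = 7 distinct letters.

7


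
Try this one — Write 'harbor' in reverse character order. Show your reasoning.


Reverse 'harbor' character by character: 'robrah'.

robrah


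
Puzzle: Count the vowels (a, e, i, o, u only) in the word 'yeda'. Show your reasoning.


Vowels in 'yeda': e, a = 2 vowels.

2


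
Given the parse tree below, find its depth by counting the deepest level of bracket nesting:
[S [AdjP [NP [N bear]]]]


Count bracket nesting levels:
'[' at pos 0: depth = 1
'[' at pos 3: depth = 2
'[' at pos 9: depth = 3
'[' at pos 13: depth = 4
Maximum depth reached: 4

4


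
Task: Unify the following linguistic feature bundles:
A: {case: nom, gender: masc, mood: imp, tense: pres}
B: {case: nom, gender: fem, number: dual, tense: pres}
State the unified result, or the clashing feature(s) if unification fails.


Compare features:
case: A=nom vs B=nom -> unified: nom
gender: A=masc vs B=fem -> CLASH
mood: A=imp vs B=_ -> unified: imp
number: A=_ vs B=dual -> unified: dual
tense: A=pres vs B=pres -> unified: pres
Clash detected on feature 'gender' (masc vs fem); unification fails.

CLASH on 'gender' (masc vs fem)


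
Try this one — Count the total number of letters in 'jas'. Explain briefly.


Spell out 'jas' and number each letter: j(1), a(2), s(3). Total: 3 letters.

3


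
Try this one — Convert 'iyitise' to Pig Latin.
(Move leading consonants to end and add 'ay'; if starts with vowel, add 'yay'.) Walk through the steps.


'iyitise' starts with a vowel, so add 'yay': 'iyitiseyay'.

iyitiseyay


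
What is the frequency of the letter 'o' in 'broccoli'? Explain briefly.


Letter 'o' in 'broccoli': found at position(s) 3, 6 = 2 occurrence(s).

2


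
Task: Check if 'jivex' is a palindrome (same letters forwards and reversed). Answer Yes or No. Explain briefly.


Forward: 'jivex'
Reversed: 'xevij'
They differ.

No


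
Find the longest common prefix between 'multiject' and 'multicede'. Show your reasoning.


Compare from the start: 5 characters match: 'multi'. Mismatch at position 6: 'j' vs 'c'.

multi


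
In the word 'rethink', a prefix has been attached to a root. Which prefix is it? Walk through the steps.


The word 'rethink' = 're' (prefix) + 'think' (root). The prefix is 're'.

re


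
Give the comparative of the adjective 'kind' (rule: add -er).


Apply comparative formation (add -er): 'kind' -> 'kinder'.

kinder


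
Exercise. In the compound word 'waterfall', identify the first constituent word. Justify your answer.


Split 'waterfall' into 'water' + 'fall'. The first part is 'water'.

water


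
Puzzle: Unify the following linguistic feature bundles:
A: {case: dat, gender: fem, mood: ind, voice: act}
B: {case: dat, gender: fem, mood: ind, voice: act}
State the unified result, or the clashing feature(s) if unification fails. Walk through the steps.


Compare features:
case: A=dat vs B=dat -> unified: dat
gender: A=fem vs B=fem -> unified: fem
mood: A=ind vs B=ind -> unified: ind
voice: A=act vs B=act -> unified: act
No clashes found.

Unified: {case: dat, gender: fem, mood: ind, voice: act}


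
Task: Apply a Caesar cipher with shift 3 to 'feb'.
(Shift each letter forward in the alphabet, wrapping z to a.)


Shift each letter by 3: f -> i, e -> h, b -> e. Result: 'ihe'.

ihe


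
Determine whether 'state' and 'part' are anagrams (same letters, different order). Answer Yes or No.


Sorted letters of 'state': 'aestt'
Sorted letters of 'part': 'aprt'
They do not match.

No


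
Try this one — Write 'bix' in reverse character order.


Reverse 'bix' character by character: 'xib'.

xib


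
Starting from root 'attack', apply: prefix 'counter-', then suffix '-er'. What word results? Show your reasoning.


Step 1: Add prefix 'counter-' to 'attack' = 'counterattack'
Step 2: Add suffix '-er' to 'counterattack' = 'counterattacker'

counterattacker


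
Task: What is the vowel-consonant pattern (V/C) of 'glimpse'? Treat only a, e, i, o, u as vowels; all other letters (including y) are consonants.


Letter mapping: g = C, l = C, i = V, m = C, p = C, s = C, e = V.

CCVCCCV


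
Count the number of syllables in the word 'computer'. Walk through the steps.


Break 'computer' into syllables: com-pu-ter -> com | pu | ter = 3 syllables

3 syllables


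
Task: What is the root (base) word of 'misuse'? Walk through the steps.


Remove prefix 'mis' from 'misuse' to get root 'use'.

use


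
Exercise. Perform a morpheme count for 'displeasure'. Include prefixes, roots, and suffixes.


Decomposition: dis- (prefix) + please (root) + -ure (suffix) = 3 morpheme(s)

3 morphemes


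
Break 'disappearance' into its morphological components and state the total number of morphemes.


Step 1: Identify prefix: 'dis' (meaning: not/apart)
Step 2: Identify root: 'appear'
Step 3: Identify suffix(es): 'ance'
Decomposition: dis- (prefix: not/apart) + appear (root) + -ance (suffix: state/act)
Total morphemes: 3

3 morphemes (dis- (prefix: not/apart) + appear (root) + -ance (suffix: state/act))


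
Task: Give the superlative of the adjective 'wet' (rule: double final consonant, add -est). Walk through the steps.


Apply superlative formation (double final consonant, add -est): 'wet' -> 'wettest'.

wettest


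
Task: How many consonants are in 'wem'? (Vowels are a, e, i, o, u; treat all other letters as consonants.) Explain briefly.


Consonants in 'wem': w, m = 2 consonants.

2


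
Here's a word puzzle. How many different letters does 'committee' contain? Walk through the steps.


Unique letters in 'committee': {c, e, i, m, o, t} = 6 distinct letters.

6


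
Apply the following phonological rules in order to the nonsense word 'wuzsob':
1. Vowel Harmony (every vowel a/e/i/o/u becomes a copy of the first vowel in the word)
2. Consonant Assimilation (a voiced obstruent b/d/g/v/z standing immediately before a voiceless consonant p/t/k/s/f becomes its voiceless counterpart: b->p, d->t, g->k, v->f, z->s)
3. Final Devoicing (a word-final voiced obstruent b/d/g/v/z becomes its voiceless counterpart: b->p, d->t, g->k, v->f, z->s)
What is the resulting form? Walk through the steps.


Starting form: 'wuzsob'
Rule 1: Vowel Harmony: all vowels become 'u' (matching first vowel). 'wuzsob' -> 'wuzsub'
Rule 2: Consonant Assimilation: voiced obstruent before voiceless consonant becomes voiceless ('zs' -> 'ss'). 'wuzsub' -> 'wussub'
Rule 3: Final Devoicing: word-final voiced obstruent 'b' becomes voiceless 'p'. 'wussub' -> 'wussup'
Final form: 'wussup'

wussup


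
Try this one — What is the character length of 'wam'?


Spell out 'wam' and number each letter: w(1), a(2), m(3). Total: 3 letters.

3


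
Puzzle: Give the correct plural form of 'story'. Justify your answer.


Apply rule: Change -y to -ies (consonant + y). 'story' becomes 'stories'.

stories


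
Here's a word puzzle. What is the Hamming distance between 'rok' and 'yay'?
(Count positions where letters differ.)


Alignment:
Position 1: 'r' vs 'y' = DIFFER
Position 2: 'o' vs 'a' = DIFFER
Position 3: 'k' vs 'y' = DIFFER
Total differences: 3

3


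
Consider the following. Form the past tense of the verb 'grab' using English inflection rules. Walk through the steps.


Apply rule: Double final consonant and add -ed. 'grab' becomes 'grabbed'.

grabbed


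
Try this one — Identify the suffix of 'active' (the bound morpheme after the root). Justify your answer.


The word 'active' = 'act' (root) + '-ive' (suffix). The suffix is '-ive'.

ive


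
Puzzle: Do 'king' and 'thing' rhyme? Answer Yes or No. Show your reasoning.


Rime (stressed vowel + following sounds) of 'king': -ing = /ɪŋ/
Rime of 'thing': -ing = /ɪŋ/
/ɪŋ/ and /ɪŋ/ are the same ending sound, so the words rhyme.

Yes


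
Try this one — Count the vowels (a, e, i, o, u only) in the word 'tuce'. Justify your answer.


Vowels in 'tuce': u, e = 2 vowels.

2


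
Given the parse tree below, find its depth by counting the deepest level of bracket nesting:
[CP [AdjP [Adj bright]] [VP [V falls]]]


Count bracket nesting levels:
'[' at pos 0: depth = 1
'[' at pos 4: depth = 2
'[' at pos 10: depth = 3
'[' at pos 24: depth = 2
'[' at pos 28: depth = 3
Maximum depth reached: 3

3


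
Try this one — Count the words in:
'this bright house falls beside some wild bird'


Split into words: this | bright | house | falls | beside | some | wild | bird = 8 words.

8


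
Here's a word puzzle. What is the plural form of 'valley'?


Apply rule: Add -s. 'valley' becomes 'valleys'.

valleys


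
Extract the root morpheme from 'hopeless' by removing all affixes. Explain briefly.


Remove suffix '-less' from 'hopeless' to get root 'hope'.

hope


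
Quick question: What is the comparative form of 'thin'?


Apply comparative formation (double final consonant, add -er): 'thin' -> 'thinner'.

thinner


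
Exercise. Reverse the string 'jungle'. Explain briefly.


Reverse 'jungle' character by character: 'elgnuj'.

elgnuj


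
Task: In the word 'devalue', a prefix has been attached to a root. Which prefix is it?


The word 'devalue' = 'de' (prefix) + 'value' (root). The prefix is 'de'.

de


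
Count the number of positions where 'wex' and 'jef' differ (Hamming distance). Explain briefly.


Alignment:
Position 1: 'w' vs 'j' = DIFFER
Position 2: 'e' vs 'e' = match
Position 3: 'x' vs 'f' = DIFFER
Total differences: 2

2


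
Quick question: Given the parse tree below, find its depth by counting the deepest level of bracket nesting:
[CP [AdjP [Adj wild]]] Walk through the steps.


Count bracket nesting levels:
'[' at pos 0: depth = 1
'[' at pos 4: depth = 2
'[' at pos 10: depth = 3
Maximum depth reached: 3

3


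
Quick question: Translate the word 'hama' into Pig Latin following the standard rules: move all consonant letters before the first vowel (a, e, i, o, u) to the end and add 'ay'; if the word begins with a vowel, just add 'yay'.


'hama': move consonant cluster 'h' to end and add 'ay': 'amahay'.

amahay


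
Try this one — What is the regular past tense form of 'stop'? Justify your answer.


Apply rule: Double final consonant and add -ed. 'stop' becomes 'stopped'.

stopped


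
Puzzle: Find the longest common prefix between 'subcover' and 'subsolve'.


Compare from the start: 3 characters match: 'sub'. Mismatch at position 4: 'c' vs 's'.

sub


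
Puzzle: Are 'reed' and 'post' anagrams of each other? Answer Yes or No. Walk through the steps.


Sorted letters of 'reed': 'deer'
Sorted letters of 'post': 'opst'
They do not match.

No


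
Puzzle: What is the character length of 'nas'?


Spell out 'nas' and number each letter: n(1), a(2), s(3). Total: 3 letters.

3


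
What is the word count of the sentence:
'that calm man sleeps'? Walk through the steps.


Split into words: that | calm | man | sleeps = 4 words.

4


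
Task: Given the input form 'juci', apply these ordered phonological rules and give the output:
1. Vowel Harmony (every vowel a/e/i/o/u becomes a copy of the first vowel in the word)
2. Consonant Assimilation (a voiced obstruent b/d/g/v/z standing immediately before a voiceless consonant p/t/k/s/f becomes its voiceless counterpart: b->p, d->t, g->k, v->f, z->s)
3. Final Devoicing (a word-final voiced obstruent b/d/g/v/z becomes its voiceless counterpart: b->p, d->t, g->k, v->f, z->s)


Starting form: 'juci'
Rule 1: Vowel Harmony: all vowels become 'u' (matching first vowel). 'juci' -> 'jucu'
Rule 2: Consonant Assimilation: no voiced obstruent (b/d/g/v/z) stands immediately before a voiceless consonant (p/t/k/s/f). No change.
Rule 3: Final Devoicing: the word ends in the vowel 'u', not a consonant. No change.
Final form: 'jucu'

jucu


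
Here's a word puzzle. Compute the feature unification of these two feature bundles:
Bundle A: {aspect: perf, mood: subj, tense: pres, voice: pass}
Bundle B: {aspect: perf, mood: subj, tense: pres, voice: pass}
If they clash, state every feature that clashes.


Compare features:
aspect: A=perf vs B=perf -> unified: perf
mood: A=subj vs B=subj -> unified: subj
tense: A=pres vs B=pres -> unified: pres
voice: A=pass vs B=pass -> unified: pass
No clashes found.

Unified: {aspect: perf, mood: subj, tense: pres, voice: pass}


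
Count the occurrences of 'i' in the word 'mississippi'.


Letter 'i' in 'mississippi': found at position(s) 2, 5, 8, 11 = 4 occurrence(s).

4


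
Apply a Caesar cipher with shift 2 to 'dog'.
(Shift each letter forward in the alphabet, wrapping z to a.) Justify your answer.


Shift each letter by 2: d -> f, o -> q, g -> i. Result: 'fqi'.

fqi


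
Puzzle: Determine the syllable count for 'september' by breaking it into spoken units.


Break 'september' into syllables: sep-tem-ber -> sep | tem | ber = 3 syllables

3 syllables


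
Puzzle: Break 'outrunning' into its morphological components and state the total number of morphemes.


Step 1: Identify prefix: 'out' (meaning: surpass)
Step 2: Identify root: 'run'
Step 3: Identify suffix(es): 'ing'
Decomposition: out- (prefix: surpass) + run (root) + -ing (suffix: ongoing action)
Total morphemes: 3

3 morphemes (out- (prefix: surpass) + run (root) + -ing (suffix: ongoing action))


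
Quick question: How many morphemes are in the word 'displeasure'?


Decomposition: dis- (prefix) + please (root) + -ure (suffix) = 3 morpheme(s)

3 morphemes


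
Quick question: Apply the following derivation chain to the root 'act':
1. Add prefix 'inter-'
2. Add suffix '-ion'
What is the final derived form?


Step 1: Add prefix 'inter-' to 'act' = 'interact'
Step 2: Add suffix '-ion' to 'interact' = 'interaction'

interaction


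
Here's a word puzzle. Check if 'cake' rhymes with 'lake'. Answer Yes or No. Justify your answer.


Rime (stressed vowel + following sounds) of 'cake': -ake = /eɪk/
Rime of 'lake': -ake = /eɪk/
/eɪk/ and /eɪk/ are the same ending sound, so the words rhyme.

Yes


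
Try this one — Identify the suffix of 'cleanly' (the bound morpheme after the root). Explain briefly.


The word 'cleanly' = 'clean' (root) + '-ly' (suffix). The suffix is '-ly'.

ly


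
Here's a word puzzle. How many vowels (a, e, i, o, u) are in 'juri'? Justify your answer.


Vowels in 'juri': u, i = 2 vowels.

2


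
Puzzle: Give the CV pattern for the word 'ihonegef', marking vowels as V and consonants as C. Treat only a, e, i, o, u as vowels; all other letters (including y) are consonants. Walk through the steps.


Letter mapping: i = V, h = C, o = V, n = C, e = V, g = C, e = V, f = C.

VCVCVCVC
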